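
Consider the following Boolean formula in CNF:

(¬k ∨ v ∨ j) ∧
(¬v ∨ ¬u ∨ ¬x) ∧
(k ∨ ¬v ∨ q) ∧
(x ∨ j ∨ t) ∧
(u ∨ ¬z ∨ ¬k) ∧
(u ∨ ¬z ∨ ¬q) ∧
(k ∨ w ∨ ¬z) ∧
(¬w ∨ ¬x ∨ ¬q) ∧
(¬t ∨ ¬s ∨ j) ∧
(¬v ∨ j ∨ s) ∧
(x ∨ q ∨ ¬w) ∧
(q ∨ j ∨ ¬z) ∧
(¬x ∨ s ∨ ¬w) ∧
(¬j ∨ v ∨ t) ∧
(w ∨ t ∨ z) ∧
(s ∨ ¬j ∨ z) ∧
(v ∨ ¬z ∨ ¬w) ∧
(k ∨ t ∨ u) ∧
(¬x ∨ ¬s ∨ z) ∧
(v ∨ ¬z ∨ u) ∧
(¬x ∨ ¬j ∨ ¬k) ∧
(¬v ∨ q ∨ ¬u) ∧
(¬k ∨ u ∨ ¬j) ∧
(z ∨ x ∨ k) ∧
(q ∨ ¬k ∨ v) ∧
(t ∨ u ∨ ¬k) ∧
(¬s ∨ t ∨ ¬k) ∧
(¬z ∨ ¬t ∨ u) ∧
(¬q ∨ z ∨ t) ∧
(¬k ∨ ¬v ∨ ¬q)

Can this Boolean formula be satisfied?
Yes

Yes, the formula is satisfiable.

One satisfying assignment is: v=False, u=False, j=False, s=False, t=True, k=False, w=False, z=False, q=False, x=True

Verification: With this assignment, all 30 clauses evaluate to true.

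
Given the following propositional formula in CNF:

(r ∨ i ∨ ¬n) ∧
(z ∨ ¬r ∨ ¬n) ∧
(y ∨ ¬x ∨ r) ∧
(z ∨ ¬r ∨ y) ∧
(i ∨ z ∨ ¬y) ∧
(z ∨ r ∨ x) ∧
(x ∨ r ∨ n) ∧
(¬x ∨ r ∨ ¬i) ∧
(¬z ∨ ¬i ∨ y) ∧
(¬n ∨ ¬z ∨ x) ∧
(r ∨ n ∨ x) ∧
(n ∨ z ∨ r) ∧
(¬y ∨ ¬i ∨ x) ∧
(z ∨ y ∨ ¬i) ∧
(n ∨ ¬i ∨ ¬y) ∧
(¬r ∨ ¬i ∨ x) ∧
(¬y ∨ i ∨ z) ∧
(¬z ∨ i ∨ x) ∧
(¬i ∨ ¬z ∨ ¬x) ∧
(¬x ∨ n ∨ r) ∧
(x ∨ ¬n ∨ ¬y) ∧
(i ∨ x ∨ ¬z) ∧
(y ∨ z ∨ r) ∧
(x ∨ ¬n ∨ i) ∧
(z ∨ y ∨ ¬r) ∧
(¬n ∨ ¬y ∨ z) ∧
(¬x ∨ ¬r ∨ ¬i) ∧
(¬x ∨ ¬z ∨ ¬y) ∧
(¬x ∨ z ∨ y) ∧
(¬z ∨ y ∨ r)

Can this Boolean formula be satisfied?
Yes

Yes, the formula is satisfiable.

One satisfying assignment is: x=True, z=True, i=False, r=True, y=False, n=True

Verification: With this assignment, all 30 clauses evaluate to true.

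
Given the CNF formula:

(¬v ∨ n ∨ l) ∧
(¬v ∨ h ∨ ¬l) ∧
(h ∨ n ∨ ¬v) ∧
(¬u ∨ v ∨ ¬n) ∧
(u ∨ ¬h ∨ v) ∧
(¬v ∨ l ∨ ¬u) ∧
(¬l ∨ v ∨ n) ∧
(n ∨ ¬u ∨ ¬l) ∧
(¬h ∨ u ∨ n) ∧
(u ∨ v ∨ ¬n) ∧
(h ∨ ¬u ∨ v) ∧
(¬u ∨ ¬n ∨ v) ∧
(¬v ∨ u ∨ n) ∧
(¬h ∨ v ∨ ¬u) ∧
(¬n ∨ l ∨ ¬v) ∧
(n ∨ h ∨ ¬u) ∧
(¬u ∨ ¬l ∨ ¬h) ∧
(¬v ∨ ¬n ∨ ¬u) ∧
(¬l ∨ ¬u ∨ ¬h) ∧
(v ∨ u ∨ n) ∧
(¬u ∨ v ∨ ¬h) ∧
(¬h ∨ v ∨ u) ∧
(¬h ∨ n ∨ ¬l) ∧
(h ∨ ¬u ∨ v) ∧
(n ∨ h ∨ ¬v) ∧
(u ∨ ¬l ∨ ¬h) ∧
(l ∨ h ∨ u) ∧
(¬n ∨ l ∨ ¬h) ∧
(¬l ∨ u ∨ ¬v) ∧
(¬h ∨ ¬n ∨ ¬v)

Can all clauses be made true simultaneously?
No

No, the formula is not satisfiable.

No assignment of truth values to the variables can make all 30 clauses true simultaneously.

The formula is UNSAT (unsatisfiable).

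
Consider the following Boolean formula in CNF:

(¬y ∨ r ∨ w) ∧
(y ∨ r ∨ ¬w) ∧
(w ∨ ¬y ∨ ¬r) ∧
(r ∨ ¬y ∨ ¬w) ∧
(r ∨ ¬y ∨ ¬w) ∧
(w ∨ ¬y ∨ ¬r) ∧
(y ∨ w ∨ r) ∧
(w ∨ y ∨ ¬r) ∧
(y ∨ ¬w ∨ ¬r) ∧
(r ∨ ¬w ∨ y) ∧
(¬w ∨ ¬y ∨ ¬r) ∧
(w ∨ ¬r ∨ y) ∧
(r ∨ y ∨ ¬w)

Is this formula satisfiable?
No

No, the formula is not satisfiable.

No assignment of truth values to the variables can make all 13 clauses true simultaneously.

The formula is UNSAT (unsatisfiable).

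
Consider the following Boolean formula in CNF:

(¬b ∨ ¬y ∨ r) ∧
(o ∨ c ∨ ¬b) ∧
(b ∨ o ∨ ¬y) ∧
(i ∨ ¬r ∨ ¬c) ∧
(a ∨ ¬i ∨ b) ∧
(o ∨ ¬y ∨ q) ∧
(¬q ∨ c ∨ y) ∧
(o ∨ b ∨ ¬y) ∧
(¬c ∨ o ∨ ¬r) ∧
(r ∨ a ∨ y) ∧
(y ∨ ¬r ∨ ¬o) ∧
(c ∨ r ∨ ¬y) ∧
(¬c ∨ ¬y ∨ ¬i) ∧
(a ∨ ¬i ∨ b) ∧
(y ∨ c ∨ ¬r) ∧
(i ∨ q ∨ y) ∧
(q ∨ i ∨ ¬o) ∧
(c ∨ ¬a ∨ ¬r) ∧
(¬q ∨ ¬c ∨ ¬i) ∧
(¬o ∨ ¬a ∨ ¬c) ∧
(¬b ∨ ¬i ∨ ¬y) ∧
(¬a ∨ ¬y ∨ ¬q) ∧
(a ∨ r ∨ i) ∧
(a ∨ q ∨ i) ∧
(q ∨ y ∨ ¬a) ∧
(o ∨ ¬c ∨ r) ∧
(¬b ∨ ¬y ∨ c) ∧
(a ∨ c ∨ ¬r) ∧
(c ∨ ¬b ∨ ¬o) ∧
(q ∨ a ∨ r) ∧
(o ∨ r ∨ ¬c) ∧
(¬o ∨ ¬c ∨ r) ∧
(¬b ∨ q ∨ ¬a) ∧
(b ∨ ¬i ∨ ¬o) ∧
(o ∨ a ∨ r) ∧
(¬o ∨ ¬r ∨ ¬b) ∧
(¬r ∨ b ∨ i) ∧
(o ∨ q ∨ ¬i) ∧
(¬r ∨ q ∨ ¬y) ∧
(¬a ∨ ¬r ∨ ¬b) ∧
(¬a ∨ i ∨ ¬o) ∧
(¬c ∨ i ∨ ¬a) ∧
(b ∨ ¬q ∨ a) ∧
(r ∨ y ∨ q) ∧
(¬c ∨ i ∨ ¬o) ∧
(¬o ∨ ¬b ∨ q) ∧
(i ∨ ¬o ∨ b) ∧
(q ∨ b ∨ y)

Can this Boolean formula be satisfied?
No

No, the formula is not satisfiable.

No assignment of truth values to the variables can make all 48 clauses true simultaneously.

The formula is UNSAT (unsatisfiable).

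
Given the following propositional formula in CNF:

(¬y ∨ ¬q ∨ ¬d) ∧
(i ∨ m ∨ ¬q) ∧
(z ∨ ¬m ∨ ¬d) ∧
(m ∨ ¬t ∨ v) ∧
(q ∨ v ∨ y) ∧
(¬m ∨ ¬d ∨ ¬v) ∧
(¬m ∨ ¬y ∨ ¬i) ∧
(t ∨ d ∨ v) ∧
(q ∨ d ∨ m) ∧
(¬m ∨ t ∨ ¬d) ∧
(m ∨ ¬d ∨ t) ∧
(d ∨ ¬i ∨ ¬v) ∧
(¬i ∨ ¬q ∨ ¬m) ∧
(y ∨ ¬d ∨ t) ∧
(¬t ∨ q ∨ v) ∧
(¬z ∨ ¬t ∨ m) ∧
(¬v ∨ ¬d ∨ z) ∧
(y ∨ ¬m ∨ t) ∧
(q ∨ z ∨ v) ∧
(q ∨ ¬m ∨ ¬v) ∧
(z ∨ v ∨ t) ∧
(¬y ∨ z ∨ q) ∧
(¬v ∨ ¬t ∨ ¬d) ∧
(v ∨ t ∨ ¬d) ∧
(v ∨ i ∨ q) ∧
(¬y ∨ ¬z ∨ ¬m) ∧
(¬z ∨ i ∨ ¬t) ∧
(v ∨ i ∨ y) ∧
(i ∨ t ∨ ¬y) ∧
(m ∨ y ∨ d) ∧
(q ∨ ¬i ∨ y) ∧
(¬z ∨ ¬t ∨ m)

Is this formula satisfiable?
Yes

Yes, the formula is satisfiable.

One satisfying assignment is: y=True, z=False, d=False, i=False, v=False, q=True, t=True, m=True

Verification: With this assignment, all 32 clauses evaluate to true.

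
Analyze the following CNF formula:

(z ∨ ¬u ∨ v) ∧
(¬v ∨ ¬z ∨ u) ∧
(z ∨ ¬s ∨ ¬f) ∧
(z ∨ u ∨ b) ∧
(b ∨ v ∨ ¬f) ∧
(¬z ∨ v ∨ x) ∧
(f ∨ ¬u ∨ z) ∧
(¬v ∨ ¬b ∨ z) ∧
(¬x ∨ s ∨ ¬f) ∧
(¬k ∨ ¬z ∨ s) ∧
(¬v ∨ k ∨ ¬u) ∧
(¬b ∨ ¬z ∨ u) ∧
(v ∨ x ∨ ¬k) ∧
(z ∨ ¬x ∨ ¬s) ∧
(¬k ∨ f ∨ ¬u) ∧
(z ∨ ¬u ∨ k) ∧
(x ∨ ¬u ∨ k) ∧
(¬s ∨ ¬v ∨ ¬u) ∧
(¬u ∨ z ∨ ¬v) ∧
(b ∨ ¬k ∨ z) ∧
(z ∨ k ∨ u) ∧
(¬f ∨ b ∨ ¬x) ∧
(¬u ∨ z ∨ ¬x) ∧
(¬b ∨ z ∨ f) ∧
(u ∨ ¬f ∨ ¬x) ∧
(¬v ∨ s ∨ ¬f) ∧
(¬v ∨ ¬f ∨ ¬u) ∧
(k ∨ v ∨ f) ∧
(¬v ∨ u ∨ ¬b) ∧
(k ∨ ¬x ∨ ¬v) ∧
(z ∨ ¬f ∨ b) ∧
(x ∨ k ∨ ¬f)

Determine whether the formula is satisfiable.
Yes

Yes, the formula is satisfiable.

One satisfying assignment is: u=False, f=False, z=True, k=True, v=False, x=True, s=True, b=False

Verification: With this assignment, all 32 clauses evaluate to true.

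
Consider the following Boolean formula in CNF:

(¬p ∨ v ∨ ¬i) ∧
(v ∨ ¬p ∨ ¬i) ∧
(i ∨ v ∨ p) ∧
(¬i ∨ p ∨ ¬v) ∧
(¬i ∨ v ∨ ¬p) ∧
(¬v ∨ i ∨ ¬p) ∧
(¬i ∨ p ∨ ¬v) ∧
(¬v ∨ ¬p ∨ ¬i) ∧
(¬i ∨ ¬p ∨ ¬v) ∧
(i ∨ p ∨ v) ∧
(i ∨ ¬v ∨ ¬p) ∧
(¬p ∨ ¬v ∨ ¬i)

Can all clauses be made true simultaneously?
Yes

Yes, the formula is satisfiable.

One satisfying assignment is: v=False, p=False, i=True

Verification: With this assignment, all 12 clauses evaluate to true.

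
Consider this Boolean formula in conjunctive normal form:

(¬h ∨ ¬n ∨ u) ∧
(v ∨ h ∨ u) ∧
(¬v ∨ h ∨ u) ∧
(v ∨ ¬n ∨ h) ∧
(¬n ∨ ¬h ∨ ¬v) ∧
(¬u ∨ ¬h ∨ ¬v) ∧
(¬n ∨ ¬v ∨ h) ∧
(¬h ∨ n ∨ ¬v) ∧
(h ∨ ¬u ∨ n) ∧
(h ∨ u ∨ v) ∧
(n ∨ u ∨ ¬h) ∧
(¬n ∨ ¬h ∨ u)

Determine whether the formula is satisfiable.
Yes

Yes, the formula is satisfiable.

One satisfying assignment is: h=True, n=False, v=False, u=True

Verification: With this assignment, all 12 clauses evaluate to true.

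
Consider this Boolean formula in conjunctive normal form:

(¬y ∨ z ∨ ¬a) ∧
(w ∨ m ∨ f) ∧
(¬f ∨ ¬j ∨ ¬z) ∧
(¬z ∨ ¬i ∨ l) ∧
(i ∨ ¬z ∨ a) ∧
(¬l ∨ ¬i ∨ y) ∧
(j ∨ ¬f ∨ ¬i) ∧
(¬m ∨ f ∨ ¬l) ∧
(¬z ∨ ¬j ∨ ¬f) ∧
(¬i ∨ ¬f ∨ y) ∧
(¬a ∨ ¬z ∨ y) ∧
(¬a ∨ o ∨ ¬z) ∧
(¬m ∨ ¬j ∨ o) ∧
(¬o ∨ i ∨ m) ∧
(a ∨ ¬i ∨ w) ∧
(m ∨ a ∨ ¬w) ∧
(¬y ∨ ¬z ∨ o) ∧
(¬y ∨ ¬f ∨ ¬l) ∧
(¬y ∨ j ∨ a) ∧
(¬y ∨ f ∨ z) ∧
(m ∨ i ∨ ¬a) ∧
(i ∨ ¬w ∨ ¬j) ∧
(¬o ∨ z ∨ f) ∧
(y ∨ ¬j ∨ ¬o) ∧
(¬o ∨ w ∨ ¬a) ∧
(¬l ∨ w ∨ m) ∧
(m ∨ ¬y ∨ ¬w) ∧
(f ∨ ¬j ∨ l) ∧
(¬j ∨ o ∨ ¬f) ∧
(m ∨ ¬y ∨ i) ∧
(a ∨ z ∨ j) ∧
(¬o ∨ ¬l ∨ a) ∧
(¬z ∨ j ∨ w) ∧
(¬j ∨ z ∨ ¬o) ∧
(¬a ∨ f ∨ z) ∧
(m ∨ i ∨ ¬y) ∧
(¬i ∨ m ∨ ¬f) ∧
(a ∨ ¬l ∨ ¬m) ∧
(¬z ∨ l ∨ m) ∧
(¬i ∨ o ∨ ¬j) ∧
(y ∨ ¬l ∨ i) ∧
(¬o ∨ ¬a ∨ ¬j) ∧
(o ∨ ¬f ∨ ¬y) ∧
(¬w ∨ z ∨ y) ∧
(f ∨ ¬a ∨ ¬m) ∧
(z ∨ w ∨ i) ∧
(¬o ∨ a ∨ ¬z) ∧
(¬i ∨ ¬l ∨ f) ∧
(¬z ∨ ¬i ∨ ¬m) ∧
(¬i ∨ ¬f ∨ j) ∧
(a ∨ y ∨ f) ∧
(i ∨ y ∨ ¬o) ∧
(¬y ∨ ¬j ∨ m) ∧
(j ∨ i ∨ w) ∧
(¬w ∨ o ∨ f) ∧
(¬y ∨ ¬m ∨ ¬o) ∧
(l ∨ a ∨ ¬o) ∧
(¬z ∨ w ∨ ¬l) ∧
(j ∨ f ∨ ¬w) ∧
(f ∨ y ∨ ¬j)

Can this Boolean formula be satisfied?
No

No, the formula is not satisfiable.

No assignment of truth values to the variables can make all 60 clauses true simultaneously.

The formula is UNSAT (unsatisfiable).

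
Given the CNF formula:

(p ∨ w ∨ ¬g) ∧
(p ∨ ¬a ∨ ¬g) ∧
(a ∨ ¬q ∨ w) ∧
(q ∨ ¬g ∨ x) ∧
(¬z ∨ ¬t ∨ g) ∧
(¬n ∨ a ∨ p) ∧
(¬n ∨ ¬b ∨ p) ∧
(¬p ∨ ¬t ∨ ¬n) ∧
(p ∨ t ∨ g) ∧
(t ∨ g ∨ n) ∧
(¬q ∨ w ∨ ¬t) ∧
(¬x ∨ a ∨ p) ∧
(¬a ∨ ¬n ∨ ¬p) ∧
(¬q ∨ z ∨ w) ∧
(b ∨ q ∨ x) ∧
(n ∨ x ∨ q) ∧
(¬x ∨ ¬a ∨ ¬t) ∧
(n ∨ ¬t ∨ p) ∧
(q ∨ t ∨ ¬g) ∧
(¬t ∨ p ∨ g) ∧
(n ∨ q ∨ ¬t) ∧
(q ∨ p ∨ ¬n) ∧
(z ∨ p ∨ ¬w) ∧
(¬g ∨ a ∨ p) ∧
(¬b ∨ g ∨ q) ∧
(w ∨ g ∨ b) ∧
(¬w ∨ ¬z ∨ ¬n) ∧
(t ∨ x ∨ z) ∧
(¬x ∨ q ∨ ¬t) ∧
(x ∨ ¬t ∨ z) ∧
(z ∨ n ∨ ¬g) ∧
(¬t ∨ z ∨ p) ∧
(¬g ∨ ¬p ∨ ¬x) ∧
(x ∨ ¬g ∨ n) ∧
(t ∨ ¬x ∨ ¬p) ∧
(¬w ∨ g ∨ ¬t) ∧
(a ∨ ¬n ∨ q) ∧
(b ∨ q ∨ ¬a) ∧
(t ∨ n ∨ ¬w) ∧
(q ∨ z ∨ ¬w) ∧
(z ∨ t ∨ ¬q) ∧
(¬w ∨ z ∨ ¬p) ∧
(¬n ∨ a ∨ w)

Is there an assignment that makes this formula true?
No

No, the formula is not satisfiable.

No assignment of truth values to the variables can make all 43 clauses true simultaneously.

The formula is UNSAT (unsatisfiable).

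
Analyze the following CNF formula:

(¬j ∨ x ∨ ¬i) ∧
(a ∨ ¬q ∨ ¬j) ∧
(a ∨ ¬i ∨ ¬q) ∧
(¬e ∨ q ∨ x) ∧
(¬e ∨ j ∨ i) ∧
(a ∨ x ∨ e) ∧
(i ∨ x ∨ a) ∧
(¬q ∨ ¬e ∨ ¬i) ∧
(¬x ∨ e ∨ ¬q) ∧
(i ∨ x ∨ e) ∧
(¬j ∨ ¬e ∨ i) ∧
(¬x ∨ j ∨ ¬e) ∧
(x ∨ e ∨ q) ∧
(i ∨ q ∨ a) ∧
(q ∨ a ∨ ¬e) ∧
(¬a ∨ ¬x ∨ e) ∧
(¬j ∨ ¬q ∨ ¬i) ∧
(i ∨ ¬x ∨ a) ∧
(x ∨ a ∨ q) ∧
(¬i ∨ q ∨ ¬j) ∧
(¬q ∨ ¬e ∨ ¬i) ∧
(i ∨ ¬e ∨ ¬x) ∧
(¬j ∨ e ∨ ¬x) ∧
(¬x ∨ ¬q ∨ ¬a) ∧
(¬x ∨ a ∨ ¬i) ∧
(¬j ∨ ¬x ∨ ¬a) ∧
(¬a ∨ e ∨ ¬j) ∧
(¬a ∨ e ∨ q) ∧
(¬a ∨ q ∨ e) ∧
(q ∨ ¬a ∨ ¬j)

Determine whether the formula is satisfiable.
Yes

Yes, the formula is satisfiable.

One satisfying assignment is: e=False, x=False, q=True, j=False, a=True, i=True

Verification: With this assignment, all 30 clauses evaluate to true.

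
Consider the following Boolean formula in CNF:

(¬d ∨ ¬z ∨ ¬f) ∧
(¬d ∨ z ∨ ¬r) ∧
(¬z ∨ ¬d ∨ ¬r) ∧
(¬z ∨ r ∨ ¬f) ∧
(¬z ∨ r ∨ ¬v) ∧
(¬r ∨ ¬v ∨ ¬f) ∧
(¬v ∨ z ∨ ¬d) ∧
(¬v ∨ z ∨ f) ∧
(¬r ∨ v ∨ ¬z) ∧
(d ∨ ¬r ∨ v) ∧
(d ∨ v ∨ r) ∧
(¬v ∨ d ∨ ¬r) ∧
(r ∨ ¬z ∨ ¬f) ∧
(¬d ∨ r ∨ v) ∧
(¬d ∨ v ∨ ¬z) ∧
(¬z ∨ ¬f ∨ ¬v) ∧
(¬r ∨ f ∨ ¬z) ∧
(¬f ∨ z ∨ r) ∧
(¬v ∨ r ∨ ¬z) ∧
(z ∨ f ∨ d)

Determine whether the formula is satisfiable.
No

No, the formula is not satisfiable.

No assignment of truth values to the variables can make all 20 clauses true simultaneously.

The formula is UNSAT (unsatisfiable).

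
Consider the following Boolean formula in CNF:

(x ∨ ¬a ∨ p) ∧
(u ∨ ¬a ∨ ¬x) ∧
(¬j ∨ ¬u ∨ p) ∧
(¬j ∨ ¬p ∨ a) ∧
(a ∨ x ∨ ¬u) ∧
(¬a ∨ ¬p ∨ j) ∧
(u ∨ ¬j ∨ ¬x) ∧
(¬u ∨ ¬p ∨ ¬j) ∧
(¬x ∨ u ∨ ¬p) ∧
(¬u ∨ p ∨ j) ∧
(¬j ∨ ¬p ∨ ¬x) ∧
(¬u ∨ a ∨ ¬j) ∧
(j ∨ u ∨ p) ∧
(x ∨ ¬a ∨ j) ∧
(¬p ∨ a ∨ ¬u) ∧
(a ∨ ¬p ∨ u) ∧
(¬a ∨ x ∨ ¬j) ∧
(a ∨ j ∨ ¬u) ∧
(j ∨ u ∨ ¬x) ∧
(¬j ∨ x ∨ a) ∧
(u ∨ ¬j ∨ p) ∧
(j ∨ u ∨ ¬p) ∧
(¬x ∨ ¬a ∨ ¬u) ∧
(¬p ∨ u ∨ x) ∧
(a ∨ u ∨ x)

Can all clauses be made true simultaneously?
No

No, the formula is not satisfiable.

No assignment of truth values to the variables can make all 25 clauses true simultaneously.

The formula is UNSAT (unsatisfiable).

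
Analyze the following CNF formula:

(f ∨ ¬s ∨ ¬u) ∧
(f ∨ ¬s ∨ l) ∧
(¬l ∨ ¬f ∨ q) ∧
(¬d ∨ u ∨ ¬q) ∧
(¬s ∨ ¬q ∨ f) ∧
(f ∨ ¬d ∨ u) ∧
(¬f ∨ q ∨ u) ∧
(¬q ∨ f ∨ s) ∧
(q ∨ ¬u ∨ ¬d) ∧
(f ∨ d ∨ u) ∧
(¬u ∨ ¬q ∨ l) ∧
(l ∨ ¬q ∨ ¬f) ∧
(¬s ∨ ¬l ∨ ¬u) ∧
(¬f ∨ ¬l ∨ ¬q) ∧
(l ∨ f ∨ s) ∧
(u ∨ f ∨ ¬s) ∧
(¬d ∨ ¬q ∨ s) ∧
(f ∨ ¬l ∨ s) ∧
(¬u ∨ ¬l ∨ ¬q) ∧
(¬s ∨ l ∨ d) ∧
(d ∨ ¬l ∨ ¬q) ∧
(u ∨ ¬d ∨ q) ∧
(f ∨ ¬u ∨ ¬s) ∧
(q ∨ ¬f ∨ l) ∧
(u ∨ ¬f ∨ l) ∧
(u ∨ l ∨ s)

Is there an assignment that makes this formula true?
No

No, the formula is not satisfiable.

No assignment of truth values to the variables can make all 26 clauses true simultaneously.

The formula is UNSAT (unsatisfiable).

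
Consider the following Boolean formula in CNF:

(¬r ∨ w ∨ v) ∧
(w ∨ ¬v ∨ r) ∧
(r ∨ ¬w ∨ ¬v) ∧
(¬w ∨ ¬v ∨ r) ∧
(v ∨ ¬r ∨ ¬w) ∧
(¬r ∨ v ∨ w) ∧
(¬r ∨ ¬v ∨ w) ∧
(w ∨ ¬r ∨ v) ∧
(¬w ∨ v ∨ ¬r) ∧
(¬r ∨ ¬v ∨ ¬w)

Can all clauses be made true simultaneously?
Yes

Yes, the formula is satisfiable.

One satisfying assignment is: w=False, r=False, v=False

Verification: With this assignment, all 10 clauses evaluate to true.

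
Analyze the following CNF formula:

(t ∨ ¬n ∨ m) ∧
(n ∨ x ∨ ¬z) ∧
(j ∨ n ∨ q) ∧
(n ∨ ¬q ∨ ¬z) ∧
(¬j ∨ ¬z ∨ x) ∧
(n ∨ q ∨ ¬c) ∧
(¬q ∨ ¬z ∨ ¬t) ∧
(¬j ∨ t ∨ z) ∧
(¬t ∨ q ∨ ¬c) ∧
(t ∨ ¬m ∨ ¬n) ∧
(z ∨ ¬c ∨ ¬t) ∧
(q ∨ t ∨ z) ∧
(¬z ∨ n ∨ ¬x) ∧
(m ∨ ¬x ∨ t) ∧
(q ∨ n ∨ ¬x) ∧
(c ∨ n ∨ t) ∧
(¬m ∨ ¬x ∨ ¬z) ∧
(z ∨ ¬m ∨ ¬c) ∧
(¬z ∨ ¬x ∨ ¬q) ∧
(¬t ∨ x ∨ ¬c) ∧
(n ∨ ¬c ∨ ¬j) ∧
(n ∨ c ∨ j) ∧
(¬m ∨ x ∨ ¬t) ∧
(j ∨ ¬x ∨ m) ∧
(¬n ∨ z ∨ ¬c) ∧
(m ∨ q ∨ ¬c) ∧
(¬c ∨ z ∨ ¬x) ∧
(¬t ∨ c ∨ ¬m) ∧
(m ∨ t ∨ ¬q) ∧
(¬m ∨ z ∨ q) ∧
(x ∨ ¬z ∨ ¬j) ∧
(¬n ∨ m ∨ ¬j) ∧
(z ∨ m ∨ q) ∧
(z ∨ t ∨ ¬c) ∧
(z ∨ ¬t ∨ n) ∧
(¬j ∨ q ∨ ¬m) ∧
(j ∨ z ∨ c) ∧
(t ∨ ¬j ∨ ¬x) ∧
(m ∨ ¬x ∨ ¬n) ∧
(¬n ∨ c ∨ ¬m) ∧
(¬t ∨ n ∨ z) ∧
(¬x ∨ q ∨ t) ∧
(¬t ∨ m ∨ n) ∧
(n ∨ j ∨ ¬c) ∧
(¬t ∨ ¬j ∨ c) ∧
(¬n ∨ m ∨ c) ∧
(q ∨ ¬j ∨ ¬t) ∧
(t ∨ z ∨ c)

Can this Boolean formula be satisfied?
No

No, the formula is not satisfiable.

No assignment of truth values to the variables can make all 48 clauses true simultaneously.

The formula is UNSAT (unsatisfiable).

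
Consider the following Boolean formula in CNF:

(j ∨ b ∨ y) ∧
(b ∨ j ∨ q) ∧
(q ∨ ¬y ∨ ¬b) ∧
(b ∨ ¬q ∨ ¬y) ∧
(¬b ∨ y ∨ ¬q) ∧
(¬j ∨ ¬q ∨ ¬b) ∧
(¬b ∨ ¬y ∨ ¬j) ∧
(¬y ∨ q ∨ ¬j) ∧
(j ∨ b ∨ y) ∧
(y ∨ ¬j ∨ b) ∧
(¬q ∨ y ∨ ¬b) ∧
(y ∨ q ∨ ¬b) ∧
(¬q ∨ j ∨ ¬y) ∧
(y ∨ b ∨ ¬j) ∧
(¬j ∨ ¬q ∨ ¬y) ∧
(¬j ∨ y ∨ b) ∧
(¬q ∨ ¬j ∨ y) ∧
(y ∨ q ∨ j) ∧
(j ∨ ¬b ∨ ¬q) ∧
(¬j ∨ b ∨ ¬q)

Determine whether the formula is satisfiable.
No

No, the formula is not satisfiable.

No assignment of truth values to the variables can make all 20 clauses true simultaneously.

The formula is UNSAT (unsatisfiable).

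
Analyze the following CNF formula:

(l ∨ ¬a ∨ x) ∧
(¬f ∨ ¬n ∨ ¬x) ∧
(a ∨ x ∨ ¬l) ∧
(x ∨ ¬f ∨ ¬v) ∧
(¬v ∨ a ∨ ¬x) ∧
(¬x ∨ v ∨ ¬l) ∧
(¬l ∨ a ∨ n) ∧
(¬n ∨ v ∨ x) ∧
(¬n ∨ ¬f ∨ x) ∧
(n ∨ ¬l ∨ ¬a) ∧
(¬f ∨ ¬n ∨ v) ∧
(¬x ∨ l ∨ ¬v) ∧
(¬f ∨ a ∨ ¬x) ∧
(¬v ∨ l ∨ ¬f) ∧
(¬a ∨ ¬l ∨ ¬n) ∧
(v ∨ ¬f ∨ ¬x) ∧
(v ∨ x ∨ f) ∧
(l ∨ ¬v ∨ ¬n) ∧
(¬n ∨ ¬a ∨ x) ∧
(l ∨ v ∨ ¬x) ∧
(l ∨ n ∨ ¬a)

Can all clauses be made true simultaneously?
Yes

Yes, the formula is satisfiable.

One satisfying assignment is: x=False, l=False, n=False, f=True, v=False, a=False

Verification: With this assignment, all 21 clauses evaluate to true.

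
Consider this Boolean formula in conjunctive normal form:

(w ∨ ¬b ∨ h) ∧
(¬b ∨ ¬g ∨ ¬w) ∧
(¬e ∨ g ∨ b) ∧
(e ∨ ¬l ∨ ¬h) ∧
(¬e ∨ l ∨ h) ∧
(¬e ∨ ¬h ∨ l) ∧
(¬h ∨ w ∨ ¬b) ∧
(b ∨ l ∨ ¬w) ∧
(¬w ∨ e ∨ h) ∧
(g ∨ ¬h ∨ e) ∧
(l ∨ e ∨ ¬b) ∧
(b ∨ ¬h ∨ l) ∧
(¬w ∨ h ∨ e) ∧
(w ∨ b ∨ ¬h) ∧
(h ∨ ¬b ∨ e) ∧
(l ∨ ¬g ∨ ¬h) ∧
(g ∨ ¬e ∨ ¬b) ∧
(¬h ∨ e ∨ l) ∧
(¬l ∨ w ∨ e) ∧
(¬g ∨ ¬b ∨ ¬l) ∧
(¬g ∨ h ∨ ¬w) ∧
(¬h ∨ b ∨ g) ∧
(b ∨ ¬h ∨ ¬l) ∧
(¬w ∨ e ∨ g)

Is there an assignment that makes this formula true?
Yes

Yes, the formula is satisfiable.

One satisfying assignment is: l=False, h=False, w=False, b=False, e=False, g=False

Verification: With this assignment, all 24 clauses evaluate to true.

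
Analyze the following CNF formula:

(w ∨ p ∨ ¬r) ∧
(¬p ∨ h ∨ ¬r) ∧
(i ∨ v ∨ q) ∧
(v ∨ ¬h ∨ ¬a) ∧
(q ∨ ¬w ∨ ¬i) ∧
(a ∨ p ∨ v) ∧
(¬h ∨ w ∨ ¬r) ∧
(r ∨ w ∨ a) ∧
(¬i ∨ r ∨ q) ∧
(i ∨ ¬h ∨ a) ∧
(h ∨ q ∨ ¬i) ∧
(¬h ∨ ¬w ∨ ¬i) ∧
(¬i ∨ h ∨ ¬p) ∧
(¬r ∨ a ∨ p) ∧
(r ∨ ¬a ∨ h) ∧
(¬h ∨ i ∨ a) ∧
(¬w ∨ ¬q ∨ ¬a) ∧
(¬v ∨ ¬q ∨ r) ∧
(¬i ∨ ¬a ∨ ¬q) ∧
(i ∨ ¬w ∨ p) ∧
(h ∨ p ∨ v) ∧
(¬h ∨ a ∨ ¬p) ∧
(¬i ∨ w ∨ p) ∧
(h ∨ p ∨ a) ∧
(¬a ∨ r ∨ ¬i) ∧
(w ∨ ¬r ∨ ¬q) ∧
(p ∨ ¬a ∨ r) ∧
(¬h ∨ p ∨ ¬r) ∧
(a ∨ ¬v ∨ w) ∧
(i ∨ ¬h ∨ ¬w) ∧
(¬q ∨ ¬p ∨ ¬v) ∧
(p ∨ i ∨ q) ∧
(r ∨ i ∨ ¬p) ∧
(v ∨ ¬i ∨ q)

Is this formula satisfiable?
No

No, the formula is not satisfiable.

No assignment of truth values to the variables can make all 34 clauses true simultaneously.

The formula is UNSAT (unsatisfiable).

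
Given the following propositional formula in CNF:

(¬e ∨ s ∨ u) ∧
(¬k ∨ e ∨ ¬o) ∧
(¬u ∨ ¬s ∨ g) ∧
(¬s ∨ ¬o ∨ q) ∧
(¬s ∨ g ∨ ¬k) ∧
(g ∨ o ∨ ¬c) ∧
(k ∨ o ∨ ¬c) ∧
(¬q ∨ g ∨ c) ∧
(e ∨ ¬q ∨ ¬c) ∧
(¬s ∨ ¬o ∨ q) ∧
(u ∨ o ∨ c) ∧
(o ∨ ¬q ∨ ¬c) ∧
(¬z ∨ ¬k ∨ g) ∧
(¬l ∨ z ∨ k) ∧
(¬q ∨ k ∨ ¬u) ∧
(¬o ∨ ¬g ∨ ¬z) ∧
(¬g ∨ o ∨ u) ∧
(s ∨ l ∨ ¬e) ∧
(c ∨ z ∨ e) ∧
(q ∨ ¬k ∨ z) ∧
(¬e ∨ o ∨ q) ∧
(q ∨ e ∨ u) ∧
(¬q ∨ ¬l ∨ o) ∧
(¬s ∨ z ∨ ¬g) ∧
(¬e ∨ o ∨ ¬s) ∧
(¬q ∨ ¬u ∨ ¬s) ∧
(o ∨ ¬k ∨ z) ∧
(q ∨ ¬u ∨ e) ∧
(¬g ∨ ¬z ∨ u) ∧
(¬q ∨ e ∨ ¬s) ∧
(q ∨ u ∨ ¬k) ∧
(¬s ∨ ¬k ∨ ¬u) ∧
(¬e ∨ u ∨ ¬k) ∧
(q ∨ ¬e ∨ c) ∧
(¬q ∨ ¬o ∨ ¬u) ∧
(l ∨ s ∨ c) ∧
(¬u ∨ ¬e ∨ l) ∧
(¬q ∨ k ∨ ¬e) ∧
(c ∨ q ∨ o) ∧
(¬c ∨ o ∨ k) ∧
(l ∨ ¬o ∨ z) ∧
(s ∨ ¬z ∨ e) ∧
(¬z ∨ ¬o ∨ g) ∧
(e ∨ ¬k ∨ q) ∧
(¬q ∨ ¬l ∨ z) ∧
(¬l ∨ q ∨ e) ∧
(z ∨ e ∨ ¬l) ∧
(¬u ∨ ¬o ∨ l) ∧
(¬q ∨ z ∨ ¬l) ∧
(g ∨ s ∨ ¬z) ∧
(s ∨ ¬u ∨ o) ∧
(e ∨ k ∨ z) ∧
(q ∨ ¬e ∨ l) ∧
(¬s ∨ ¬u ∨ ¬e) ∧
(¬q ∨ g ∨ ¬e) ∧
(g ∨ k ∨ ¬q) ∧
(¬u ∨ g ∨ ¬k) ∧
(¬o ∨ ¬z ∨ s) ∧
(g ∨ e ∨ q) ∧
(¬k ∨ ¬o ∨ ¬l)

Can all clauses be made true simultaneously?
No

No, the formula is not satisfiable.

No assignment of truth values to the variables can make all 60 clauses true simultaneously.

The formula is UNSAT (unsatisfiable).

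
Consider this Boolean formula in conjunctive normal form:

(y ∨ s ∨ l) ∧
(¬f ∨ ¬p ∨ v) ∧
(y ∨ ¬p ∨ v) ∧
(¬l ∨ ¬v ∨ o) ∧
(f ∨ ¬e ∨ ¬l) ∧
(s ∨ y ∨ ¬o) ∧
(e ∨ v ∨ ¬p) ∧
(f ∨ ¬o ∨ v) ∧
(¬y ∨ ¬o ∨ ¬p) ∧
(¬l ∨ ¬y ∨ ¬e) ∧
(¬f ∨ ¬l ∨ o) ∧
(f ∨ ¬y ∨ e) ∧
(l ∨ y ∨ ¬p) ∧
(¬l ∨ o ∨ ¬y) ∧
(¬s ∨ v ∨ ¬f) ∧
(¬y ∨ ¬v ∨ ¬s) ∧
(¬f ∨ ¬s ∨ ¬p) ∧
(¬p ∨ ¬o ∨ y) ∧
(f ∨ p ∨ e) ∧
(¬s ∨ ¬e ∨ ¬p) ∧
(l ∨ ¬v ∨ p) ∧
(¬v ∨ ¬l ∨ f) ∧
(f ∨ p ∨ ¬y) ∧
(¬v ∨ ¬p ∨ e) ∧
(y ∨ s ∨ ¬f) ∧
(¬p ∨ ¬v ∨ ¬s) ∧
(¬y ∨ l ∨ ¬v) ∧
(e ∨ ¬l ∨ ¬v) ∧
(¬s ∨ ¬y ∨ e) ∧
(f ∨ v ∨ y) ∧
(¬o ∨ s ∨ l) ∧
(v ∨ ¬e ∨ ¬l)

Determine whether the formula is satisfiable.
Yes

Yes, the formula is satisfiable.

One satisfying assignment is: s=False, y=True, p=True, f=False, l=False, v=False, e=True, o=False

Verification: With this assignment, all 32 clauses evaluate to true.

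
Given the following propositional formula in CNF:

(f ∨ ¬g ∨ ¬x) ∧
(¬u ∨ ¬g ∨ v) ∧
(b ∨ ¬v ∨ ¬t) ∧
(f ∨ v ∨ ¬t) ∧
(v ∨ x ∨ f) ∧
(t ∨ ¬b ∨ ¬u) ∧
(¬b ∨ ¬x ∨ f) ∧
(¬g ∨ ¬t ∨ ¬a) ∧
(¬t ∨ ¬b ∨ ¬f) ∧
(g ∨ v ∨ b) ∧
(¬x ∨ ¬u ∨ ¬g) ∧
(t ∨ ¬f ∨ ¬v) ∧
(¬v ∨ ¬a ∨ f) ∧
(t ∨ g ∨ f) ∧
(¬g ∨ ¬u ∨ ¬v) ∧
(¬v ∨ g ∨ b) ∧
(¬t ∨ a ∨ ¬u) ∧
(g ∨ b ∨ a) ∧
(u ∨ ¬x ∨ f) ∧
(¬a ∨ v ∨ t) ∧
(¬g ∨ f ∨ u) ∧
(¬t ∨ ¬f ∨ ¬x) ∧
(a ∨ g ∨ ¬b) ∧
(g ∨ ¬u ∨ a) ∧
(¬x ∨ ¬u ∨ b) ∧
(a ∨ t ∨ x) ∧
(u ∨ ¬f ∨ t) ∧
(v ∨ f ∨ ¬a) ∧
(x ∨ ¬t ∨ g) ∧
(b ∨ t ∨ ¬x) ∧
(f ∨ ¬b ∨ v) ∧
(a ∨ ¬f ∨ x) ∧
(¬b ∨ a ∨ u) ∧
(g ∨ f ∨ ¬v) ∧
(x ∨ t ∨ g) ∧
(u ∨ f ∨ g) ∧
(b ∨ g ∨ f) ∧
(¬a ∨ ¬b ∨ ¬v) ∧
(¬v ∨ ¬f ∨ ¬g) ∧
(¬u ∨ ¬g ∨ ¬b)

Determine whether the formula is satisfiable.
No

No, the formula is not satisfiable.

No assignment of truth values to the variables can make all 40 clauses true simultaneously.

The formula is UNSAT (unsatisfiable).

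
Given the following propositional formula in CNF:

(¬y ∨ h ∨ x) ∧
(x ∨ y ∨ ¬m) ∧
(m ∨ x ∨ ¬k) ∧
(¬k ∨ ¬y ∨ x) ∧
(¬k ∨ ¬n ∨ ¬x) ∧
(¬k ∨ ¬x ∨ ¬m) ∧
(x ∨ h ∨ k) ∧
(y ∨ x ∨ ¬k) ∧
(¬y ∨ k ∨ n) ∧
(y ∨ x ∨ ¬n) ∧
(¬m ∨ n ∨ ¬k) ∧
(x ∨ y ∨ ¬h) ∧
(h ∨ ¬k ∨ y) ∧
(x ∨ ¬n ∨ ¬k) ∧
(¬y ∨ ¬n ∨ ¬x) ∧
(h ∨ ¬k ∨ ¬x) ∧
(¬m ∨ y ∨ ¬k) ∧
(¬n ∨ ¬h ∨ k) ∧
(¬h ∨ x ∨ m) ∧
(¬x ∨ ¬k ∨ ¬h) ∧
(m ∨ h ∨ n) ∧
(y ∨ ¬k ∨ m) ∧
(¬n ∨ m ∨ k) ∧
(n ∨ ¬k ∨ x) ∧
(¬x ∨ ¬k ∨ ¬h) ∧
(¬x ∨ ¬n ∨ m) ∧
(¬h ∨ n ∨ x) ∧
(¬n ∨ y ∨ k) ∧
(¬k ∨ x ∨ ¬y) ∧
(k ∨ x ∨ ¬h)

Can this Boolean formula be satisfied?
Yes

Yes, the formula is satisfiable.

One satisfying assignment is: h=True, k=False, m=False, y=False, n=False, x=True

Verification: With this assignment, all 30 clauses evaluate to true.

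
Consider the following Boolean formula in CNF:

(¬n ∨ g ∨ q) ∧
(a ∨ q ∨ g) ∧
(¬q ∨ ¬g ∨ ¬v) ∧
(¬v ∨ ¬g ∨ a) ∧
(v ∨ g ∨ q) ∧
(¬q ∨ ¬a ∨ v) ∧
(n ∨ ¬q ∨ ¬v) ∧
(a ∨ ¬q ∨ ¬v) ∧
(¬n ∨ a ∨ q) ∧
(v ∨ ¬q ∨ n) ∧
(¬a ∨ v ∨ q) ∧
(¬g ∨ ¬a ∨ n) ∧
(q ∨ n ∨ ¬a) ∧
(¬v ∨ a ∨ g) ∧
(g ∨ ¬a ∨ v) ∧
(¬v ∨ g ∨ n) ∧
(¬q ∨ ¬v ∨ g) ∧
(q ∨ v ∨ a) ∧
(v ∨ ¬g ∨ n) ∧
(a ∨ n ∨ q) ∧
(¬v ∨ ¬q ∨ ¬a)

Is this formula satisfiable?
Yes

Yes, the formula is satisfiable.

One satisfying assignment is: v=True, q=False, n=True, g=True, a=True

Verification: With this assignment, all 21 clauses evaluate to true.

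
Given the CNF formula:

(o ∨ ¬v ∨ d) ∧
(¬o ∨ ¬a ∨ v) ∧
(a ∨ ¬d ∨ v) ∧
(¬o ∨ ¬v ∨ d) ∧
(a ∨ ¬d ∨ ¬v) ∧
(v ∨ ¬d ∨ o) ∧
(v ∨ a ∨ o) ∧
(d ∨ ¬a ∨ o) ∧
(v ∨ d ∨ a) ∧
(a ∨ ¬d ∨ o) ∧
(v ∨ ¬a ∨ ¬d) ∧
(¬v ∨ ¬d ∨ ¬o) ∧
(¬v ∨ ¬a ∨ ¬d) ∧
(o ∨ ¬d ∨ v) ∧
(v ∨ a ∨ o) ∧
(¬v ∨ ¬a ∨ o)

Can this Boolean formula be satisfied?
No

No, the formula is not satisfiable.

No assignment of truth values to the variables can make all 16 clauses true simultaneously.

The formula is UNSAT (unsatisfiable).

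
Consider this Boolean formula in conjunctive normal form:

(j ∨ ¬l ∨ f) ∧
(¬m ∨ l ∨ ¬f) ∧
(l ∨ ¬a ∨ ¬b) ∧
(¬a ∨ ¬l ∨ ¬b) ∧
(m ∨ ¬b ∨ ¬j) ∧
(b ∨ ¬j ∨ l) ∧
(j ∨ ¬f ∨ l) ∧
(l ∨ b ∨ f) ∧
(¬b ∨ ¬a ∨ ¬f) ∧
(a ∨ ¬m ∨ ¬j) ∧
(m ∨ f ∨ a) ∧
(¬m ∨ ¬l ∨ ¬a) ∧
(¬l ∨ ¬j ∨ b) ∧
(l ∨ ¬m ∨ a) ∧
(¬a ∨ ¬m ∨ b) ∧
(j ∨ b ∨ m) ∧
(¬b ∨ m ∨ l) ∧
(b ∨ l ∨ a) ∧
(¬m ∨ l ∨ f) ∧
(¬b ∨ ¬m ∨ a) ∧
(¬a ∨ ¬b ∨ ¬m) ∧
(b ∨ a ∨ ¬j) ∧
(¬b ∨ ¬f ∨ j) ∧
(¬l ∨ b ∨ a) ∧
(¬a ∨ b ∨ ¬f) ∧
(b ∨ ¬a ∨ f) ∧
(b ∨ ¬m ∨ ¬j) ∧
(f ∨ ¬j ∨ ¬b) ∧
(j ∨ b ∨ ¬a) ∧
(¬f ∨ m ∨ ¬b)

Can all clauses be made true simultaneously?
No

No, the formula is not satisfiable.

No assignment of truth values to the variables can make all 30 clauses true simultaneously.

The formula is UNSAT (unsatisfiable).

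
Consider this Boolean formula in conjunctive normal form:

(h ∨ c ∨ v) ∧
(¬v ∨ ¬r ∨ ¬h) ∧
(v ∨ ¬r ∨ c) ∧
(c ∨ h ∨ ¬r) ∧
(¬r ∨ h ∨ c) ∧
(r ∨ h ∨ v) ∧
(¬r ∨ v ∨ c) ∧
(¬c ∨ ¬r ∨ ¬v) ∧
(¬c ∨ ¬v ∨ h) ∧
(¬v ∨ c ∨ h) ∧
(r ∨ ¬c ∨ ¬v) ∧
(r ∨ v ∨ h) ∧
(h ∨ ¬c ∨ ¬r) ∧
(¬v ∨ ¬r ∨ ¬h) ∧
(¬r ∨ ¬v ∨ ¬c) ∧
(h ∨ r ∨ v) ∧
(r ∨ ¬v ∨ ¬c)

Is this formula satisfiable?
Yes

Yes, the formula is satisfiable.

One satisfying assignment is: r=False, h=True, v=False, c=False

Verification: With this assignment, all 17 clauses evaluate to true.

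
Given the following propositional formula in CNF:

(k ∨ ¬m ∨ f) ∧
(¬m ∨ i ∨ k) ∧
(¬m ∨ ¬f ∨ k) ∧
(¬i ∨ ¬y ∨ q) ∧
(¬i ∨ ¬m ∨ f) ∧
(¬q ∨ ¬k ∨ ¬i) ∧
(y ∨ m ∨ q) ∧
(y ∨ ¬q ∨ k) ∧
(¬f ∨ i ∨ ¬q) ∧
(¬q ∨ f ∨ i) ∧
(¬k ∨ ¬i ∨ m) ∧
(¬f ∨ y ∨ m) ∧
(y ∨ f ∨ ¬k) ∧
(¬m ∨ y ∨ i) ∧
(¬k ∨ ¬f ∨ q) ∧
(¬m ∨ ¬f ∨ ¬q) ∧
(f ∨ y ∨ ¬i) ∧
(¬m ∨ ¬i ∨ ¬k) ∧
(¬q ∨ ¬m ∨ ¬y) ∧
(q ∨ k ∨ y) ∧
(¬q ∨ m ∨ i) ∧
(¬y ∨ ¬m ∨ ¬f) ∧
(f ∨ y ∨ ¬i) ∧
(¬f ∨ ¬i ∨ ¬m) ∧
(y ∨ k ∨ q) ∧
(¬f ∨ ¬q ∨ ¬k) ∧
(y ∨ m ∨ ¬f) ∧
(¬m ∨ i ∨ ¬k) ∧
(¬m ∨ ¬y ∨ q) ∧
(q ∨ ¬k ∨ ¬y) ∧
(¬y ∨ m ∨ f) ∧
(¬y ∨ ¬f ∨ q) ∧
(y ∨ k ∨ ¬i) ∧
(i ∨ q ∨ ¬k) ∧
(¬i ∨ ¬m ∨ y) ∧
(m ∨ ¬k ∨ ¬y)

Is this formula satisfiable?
Yes

Yes, the formula is satisfiable.

One satisfying assignment is: q=True, m=False, f=True, i=True, y=True, k=False

Verification: With this assignment, all 36 clauses evaluate to true.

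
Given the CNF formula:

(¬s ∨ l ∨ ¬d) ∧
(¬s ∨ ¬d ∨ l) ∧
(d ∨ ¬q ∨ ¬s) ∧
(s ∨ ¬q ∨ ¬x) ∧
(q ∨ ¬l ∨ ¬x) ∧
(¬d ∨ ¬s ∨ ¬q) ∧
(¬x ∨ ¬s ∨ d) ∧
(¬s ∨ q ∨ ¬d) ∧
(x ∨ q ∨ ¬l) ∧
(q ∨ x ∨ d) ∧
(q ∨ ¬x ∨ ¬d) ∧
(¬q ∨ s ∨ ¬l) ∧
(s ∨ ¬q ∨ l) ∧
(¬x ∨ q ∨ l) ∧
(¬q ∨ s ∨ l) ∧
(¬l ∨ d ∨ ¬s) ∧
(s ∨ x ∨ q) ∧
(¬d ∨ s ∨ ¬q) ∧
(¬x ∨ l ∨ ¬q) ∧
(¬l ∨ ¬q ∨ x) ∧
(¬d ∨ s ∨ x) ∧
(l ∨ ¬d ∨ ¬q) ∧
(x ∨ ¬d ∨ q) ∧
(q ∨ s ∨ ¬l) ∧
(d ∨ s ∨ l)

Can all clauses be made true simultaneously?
No

No, the formula is not satisfiable.

No assignment of truth values to the variables can make all 25 clauses true simultaneously.

The formula is UNSAT (unsatisfiable).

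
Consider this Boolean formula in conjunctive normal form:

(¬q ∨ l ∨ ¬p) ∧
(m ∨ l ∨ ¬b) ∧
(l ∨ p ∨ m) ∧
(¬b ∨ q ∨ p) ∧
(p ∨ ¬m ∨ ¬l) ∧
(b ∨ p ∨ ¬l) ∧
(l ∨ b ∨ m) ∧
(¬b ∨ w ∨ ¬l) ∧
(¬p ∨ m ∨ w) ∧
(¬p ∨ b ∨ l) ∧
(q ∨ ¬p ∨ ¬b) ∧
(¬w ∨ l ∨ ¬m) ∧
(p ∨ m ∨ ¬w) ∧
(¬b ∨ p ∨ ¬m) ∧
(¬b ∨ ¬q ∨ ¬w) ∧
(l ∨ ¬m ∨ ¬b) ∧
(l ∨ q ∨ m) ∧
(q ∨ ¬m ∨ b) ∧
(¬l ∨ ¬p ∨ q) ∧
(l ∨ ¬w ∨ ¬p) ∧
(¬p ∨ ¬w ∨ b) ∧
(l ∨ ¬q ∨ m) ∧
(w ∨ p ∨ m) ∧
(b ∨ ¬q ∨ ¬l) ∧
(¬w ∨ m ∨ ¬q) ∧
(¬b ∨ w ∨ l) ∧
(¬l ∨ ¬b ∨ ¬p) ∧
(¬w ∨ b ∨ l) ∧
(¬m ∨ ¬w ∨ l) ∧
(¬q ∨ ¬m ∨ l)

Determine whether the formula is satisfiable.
No

No, the formula is not satisfiable.

No assignment of truth values to the variables can make all 30 clauses true simultaneously.

The formula is UNSAT (unsatisfiable).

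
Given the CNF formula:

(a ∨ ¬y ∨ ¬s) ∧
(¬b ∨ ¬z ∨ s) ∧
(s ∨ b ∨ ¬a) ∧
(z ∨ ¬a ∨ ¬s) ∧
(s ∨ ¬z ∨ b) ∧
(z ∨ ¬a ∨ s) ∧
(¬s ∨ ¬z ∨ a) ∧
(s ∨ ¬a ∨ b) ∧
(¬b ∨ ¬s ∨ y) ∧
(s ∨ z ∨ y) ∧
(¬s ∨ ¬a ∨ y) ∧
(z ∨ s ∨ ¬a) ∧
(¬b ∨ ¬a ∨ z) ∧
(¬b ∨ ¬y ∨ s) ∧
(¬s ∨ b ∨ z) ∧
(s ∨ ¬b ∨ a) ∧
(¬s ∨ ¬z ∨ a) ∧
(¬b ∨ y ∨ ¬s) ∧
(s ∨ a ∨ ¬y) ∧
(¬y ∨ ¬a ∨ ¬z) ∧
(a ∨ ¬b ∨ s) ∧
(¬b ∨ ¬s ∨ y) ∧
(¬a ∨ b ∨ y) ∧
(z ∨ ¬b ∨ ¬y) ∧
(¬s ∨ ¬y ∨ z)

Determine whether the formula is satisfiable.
No

No, the formula is not satisfiable.

No assignment of truth values to the variables can make all 25 clauses true simultaneously.

The formula is UNSAT (unsatisfiable).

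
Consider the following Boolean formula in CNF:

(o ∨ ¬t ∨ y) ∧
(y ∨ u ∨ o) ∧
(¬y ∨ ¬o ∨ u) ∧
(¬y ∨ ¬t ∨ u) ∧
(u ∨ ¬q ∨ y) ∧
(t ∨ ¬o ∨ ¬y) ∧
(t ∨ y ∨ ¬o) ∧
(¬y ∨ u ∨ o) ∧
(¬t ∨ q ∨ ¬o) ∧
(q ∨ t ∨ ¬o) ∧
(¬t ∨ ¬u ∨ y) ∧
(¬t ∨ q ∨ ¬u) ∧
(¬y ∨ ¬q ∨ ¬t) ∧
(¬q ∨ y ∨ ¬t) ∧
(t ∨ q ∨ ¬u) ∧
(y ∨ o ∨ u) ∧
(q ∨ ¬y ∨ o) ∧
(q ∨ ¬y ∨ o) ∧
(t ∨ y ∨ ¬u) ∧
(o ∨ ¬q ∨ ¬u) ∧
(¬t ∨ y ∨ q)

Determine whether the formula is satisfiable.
No

No, the formula is not satisfiable.

No assignment of truth values to the variables can make all 21 clauses true simultaneously.

The formula is UNSAT (unsatisfiable).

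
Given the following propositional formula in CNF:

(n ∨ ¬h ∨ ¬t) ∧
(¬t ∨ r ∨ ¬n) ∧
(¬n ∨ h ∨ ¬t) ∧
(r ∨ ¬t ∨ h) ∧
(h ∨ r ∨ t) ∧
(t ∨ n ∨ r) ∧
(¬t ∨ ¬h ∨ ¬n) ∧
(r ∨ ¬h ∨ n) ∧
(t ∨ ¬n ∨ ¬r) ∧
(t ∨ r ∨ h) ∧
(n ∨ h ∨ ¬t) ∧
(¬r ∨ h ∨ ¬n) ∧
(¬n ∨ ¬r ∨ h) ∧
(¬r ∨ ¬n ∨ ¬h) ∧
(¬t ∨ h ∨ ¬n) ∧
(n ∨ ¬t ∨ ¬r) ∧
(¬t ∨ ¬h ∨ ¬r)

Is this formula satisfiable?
Yes

Yes, the formula is satisfiable.

One satisfying assignment is: n=True, r=False, t=False, h=True

Verification: With this assignment, all 17 clauses evaluate to true.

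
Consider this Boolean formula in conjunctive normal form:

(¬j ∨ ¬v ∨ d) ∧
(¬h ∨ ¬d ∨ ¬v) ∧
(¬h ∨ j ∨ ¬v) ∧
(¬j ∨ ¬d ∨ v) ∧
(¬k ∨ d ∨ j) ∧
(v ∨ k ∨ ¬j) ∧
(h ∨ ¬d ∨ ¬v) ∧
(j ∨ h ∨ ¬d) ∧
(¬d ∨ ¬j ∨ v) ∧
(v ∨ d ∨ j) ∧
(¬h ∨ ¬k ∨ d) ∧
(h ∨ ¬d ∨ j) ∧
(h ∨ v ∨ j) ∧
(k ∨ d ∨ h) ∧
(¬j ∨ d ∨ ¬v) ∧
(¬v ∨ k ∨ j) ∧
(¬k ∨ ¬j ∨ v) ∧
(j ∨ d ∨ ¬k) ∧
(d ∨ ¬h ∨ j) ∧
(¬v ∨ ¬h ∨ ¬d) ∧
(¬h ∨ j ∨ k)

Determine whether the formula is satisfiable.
Yes

Yes, the formula is satisfiable.

One satisfying assignment is: h=True, k=True, d=True, j=False, v=False

Verification: With this assignment, all 21 clauses evaluate to true.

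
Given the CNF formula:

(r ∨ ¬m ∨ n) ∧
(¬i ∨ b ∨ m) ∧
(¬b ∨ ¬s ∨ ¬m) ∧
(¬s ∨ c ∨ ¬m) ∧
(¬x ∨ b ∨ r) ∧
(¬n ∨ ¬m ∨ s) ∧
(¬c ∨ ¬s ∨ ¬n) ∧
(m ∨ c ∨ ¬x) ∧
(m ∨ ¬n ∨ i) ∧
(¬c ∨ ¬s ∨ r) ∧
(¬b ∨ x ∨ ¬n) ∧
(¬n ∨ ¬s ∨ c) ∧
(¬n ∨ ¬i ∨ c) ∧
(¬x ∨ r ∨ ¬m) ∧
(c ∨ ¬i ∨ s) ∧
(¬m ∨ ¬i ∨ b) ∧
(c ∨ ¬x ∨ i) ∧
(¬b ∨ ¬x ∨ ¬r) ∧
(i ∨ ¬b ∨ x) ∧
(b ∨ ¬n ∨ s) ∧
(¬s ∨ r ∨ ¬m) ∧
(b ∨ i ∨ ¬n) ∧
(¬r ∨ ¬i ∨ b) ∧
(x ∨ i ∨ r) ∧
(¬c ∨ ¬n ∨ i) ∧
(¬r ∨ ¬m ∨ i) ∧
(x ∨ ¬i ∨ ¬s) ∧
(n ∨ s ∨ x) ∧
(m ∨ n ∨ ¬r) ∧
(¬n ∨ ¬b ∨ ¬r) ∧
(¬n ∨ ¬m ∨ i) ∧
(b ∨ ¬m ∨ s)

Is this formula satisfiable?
Yes

Yes, the formula is satisfiable.

One satisfying assignment is: r=False, m=False, i=False, b=True, x=True, c=True, s=False, n=False

Verification: With this assignment, all 32 clauses evaluate to true.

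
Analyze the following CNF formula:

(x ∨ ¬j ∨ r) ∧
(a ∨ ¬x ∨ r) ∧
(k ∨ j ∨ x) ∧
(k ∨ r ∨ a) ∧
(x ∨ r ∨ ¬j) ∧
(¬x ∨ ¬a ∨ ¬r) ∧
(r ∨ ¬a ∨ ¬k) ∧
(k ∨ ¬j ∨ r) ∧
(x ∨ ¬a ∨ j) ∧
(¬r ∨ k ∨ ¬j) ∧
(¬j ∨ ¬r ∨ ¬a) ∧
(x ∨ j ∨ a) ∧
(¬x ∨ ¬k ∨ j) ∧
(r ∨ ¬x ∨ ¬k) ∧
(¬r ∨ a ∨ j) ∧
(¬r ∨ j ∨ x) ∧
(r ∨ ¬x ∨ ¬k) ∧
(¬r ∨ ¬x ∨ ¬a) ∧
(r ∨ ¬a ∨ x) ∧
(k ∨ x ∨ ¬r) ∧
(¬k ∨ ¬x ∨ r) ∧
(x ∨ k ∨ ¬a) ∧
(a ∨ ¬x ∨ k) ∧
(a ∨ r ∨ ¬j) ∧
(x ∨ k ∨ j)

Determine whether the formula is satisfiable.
Yes

Yes, the formula is satisfiable.

One satisfying assignment is: a=True, j=False, k=False, x=True, r=False

Verification: With this assignment, all 25 clauses evaluate to true.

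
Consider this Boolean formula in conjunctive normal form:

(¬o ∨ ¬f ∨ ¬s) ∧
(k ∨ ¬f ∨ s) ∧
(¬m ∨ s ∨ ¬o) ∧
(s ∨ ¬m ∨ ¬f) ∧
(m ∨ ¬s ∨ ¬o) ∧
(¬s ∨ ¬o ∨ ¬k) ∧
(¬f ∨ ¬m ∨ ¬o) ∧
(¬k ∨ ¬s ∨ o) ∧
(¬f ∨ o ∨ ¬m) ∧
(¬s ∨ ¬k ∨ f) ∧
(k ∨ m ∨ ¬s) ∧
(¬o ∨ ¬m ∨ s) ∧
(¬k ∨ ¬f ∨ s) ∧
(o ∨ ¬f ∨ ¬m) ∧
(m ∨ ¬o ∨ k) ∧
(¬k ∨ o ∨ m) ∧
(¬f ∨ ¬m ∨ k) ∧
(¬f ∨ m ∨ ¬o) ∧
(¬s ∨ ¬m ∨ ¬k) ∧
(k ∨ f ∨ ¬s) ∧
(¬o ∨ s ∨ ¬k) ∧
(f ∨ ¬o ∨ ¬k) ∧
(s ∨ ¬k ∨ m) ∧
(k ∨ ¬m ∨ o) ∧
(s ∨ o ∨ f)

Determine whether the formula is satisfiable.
No

No, the formula is not satisfiable.

No assignment of truth values to the variables can make all 25 clauses true simultaneously.

The formula is UNSAT (unsatisfiable).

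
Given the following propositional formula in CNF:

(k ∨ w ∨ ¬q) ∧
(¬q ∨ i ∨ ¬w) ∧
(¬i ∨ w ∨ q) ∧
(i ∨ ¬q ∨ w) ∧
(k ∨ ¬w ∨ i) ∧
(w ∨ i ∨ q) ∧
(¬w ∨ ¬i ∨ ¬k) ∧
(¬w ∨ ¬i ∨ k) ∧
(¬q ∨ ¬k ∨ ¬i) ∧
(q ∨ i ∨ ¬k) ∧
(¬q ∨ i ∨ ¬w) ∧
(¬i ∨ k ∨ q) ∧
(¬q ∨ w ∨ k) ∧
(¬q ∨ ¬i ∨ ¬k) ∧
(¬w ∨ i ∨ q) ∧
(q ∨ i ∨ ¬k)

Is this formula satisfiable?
No

No, the formula is not satisfiable.

No assignment of truth values to the variables can make all 16 clauses true simultaneously.

The formula is UNSAT (unsatisfiable).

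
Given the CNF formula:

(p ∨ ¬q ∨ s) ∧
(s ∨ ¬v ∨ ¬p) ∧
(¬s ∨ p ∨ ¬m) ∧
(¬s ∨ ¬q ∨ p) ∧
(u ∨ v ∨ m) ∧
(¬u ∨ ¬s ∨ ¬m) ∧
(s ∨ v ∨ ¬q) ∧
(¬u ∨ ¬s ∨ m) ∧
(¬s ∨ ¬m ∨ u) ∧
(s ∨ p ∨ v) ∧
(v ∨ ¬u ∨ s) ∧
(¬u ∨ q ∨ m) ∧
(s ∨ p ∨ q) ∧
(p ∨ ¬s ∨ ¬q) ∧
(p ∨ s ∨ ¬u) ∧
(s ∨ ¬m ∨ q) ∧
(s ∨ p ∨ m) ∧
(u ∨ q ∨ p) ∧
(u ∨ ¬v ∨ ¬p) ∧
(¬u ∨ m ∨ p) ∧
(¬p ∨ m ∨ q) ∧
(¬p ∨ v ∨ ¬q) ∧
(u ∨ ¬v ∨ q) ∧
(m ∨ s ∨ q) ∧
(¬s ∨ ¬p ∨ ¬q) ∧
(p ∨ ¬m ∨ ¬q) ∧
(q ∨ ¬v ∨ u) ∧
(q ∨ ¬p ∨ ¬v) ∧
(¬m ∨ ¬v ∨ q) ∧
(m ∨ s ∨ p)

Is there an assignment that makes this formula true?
No

No, the formula is not satisfiable.

No assignment of truth values to the variables can make all 30 clauses true simultaneously.

The formula is UNSAT (unsatisfiable).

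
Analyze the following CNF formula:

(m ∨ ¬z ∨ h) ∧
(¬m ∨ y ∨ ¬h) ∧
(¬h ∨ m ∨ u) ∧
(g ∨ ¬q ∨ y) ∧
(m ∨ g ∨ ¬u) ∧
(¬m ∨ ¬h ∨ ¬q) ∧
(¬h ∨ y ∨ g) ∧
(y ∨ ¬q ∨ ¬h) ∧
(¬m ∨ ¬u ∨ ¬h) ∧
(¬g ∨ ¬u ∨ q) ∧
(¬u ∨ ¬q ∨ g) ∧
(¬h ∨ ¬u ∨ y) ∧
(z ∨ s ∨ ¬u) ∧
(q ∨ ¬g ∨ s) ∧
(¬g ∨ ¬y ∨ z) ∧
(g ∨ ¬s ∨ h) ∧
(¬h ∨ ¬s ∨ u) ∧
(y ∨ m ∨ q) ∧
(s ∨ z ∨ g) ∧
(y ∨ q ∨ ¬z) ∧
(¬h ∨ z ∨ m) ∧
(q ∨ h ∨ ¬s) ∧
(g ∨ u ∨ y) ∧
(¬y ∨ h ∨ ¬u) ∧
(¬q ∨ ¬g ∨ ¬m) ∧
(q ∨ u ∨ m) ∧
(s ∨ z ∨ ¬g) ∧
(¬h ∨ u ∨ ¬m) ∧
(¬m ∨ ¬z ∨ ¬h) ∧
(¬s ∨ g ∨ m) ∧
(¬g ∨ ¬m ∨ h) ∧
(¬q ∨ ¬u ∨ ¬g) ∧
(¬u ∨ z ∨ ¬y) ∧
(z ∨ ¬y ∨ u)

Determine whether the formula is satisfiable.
Yes

Yes, the formula is satisfiable.

One satisfying assignment is: g=False, y=True, m=True, h=False, u=False, z=True, s=False, q=False

Verification: With this assignment, all 34 clauses evaluate to true.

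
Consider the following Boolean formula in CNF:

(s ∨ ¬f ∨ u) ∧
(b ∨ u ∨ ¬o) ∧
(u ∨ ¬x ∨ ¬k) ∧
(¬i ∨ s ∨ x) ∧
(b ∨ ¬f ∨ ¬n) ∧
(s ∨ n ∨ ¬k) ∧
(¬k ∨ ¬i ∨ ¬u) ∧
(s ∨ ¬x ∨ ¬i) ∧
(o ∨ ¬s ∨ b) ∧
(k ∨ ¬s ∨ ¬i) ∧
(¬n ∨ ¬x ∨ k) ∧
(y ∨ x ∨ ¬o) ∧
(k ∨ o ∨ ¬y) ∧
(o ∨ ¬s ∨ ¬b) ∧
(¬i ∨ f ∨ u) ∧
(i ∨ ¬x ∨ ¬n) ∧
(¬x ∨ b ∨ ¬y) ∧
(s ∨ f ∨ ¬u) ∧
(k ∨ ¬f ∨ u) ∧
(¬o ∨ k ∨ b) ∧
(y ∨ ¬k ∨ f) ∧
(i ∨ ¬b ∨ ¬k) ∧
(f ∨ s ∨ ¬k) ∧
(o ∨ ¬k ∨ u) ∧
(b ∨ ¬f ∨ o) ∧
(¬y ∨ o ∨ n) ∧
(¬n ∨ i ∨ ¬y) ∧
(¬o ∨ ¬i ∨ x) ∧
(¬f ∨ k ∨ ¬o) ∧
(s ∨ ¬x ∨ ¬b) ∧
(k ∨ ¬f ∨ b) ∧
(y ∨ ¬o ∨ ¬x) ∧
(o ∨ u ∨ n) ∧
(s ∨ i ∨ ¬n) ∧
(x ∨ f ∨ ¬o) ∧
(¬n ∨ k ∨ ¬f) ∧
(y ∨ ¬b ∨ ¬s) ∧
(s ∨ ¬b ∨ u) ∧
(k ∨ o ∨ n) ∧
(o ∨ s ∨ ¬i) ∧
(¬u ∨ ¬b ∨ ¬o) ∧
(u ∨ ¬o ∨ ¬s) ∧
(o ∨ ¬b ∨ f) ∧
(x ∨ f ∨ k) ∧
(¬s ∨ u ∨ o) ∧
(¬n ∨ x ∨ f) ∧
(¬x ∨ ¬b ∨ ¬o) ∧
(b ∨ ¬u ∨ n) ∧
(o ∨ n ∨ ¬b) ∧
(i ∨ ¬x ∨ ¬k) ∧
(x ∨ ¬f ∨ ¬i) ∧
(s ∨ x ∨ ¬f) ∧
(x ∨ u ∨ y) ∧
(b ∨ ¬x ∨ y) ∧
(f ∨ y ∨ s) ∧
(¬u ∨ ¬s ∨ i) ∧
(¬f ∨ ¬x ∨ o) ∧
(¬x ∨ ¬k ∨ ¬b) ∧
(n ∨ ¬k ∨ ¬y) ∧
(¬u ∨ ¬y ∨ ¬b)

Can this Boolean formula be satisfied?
No

No, the formula is not satisfiable.

No assignment of truth values to the variables can make all 60 clauses true simultaneously.

The formula is UNSAT (unsatisfiable).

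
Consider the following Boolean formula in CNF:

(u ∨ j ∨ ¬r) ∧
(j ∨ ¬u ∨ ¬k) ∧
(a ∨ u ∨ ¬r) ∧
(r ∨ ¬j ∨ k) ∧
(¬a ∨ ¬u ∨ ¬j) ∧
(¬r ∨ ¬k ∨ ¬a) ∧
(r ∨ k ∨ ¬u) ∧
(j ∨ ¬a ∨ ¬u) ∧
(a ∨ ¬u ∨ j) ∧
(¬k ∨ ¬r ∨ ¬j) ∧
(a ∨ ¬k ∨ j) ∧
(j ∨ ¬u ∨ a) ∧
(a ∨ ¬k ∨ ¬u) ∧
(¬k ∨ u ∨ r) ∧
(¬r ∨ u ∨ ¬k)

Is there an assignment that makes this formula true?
Yes

Yes, the formula is satisfiable.

One satisfying assignment is: a=False, j=False, k=False, r=False, u=False

Verification: With this assignment, all 15 clauses evaluate to true.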